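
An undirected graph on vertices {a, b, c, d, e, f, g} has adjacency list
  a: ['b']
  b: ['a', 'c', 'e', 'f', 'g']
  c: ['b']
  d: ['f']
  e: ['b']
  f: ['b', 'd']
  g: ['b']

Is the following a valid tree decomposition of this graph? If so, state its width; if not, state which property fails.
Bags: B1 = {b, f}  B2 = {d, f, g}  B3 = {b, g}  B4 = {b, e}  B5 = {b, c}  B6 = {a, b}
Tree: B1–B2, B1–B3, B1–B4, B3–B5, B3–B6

No — bags containing vertex g are not connected in the tree.

A tree decomposition must satisfy three properties: every vertex lies in some bag; for every edge, both endpoints lie together in some bag; and for every vertex, the bags containing it form a connected subtree. Here bags containing vertex g are not connected in the tree, so the decomposition is invalid.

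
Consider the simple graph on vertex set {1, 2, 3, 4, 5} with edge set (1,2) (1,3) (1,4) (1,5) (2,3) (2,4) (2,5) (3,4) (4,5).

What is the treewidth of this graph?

A width-3 tree decomposition is:
Bags: B1 = {1, 2, 3, 4}  B2 = {1, 2, 4, 5}
Tree: B1–B2
The largest bag has 4 vertices, giving width 3; this decomposition certifies tw(G) ≤ 3. On the other hand G contains the 4-clique {1, 2, 3, 4}. A clique must lie in a single bag of any decomposition, so no decomposition can have width below 3. The upper and lower bounds meet at 3, so that is the treewidth.

3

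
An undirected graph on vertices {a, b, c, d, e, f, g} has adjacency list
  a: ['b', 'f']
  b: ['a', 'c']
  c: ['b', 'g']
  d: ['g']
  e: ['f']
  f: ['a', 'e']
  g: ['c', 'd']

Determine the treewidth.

A width-1 tree decomposition is:
Bags: B1 = {e, f}  B2 = {a, f}  B3 = {a, b}  B4 = {b, c}  B5 = {c, g}  B6 = {d, g}
Tree: B1–B2, B2–B3, B3–B4, B4–B5, B5–B6
Every bag has size at most 2, so the width is 2 − 1 = 1 and tw(G) ≤ 1. G has an edge, so its treewidth is at least 1. Hence tw(G) = 1 exactly.

1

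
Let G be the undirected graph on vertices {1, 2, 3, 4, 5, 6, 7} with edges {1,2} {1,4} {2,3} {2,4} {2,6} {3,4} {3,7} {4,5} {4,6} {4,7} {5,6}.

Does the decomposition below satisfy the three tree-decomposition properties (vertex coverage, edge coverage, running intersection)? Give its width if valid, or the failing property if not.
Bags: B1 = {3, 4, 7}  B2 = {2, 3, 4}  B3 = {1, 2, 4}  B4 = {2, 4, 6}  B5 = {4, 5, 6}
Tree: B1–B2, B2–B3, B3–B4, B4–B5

Yes; width 2.

Checking the three conditions: (i) the bags cover all of {1, 2, 3, 4, 5, 6, 7}; (ii) for each edge, some bag contains both endpoints; (iii) the bags containing any fixed vertex form a subtree. All hold, so the decomposition is valid with width 3 − 1 = 2.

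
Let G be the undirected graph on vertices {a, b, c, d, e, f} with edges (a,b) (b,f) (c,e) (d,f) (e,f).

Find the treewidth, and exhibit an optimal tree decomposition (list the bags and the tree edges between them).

Treewidth 1.
Bags: B1 = {e, f}  B2 = {c, e}  B3 = {b, f}  B4 = {a, b}  B5 = {d, f}
Tree: B1–B2, B1–B3, B3–B4, B3–B5

Every bag has size at most 2, so the width is 2 − 1 = 1 and tw(G) ≤ 1. Any graph with an edge has treewidth ≥ 1, and G has the edge e–f. Combining the bounds, tw(G) = 1.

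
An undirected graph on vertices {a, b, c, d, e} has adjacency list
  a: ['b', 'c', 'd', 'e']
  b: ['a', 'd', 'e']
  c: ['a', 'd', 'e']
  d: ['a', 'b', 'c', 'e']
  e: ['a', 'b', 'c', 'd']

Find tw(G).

A width-3 tree decomposition is:
Bags: B1 = {a, c, d, e}  B2 = {a, b, d, e}
Tree: B1–B2
Every bag has size at most 4, so the width is 4 − 1 = 3 and tw(G) ≤ 3. On the other hand G contains the 4-clique {a, c, d, e}. A clique must lie in a single bag of any decomposition, so no decomposition can have width below 3. Combining the bounds, tw(G) = 3.

3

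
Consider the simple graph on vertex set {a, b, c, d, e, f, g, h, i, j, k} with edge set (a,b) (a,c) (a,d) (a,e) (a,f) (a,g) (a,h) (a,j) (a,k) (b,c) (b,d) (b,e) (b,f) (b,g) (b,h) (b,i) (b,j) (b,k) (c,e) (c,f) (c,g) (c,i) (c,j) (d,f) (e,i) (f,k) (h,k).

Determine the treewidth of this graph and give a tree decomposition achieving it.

Treewidth 3.
One such decomposition:
Bags: B1 = {a, b, c, e}  B2 = {b, c, e, i}  B3 = {a, b, c, f}  B4 = {a, b, f, k}  B5 = {a, b, h, k}  B6 = {a, b, d, f}  B7 = {a, b, c, g}  B8 = {a, b, c, j}
Tree: B1–B2, B1–B3, B3–B4, B4–B5, B4–B6, B3–B7, B7–B8

Every bag has size at most 4, so the width is 4 − 1 = 3 and tw(G) ≤ 3. On the other hand G contains the 4-clique {a, b, d, f}. A clique must lie in a single bag of any decomposition, so no decomposition can have width below 3. The upper and lower bounds meet at 3, so that is the treewidth.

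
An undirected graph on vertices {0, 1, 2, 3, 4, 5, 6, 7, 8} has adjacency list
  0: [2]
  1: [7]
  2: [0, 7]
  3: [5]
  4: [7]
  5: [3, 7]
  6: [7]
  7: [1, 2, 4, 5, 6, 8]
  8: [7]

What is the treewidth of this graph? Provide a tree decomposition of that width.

Treewidth 1.
Bags: B1 = {7, 8}  B2 = {6, 7}  B3 = {2, 7}  B4 = {5, 7}  B5 = {3, 5}  B6 = {4, 7}  B7 = {1, 7}  B8 = {0, 2}
Tree: B1–B2, B1–B3, B2–B4, B4–B5, B4–B6, B2–B7, B3–B8

The largest bag has 2 vertices, giving width 1; this decomposition certifies tw(G) ≤ 1. Any graph with an edge has treewidth ≥ 1, and G has the edge 8–7. Therefore the treewidth is 1.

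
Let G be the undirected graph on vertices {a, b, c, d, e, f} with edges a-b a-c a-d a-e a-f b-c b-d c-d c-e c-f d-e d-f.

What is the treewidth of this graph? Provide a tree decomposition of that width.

Each bag holds 4 vertices, so the decomposition has width 3, which upper-bounds the treewidth. For the lower bound, the 4 vertices {a, c, d, e} are pairwise adjacent, and any tree decomposition puts a clique entirely inside one bag — forcing width ≥ 3. The upper and lower bounds meet at 3, so that is the treewidth.

Treewidth 3.
One such decomposition:
Bags: B1 = {a, c, d, f}  B2 = {a, c, d, e}  B3 = {a, b, c, d}
Tree: B1–B2, B2–B3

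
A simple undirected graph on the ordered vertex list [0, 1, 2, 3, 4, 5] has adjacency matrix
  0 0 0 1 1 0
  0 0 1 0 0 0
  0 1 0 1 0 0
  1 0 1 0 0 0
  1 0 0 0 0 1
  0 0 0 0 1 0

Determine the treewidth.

A width-1 tree decomposition is:
Bags: B1 = {4, 5}  B2 = {0, 4}  B3 = {0, 3}  B4 = {2, 3}  B5 = {1, 2}
Tree: B1–B2, B2–B3, B3–B4, B4–B5
Every bag has size at most 2, so the width is 2 − 1 = 1 and tw(G) ≤ 1. Any graph with an edge has treewidth ≥ 1, and G has the edge 5–4. Therefore the treewidth is 1.

1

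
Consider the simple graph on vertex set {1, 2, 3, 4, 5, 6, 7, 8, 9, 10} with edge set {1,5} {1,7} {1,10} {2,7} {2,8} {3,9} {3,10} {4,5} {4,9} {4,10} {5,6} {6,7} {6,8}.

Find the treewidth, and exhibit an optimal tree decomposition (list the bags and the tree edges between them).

Treewidth 2.
Bags: B1 = {3, 9, 10}  B2 = {4, 9, 10}  B3 = {1, 4, 10}  B4 = {1, 4, 5}  B5 = {1, 5, 7}  B6 = {5, 6, 7}  B7 = {2, 6, 7}  B8 = {2, 6, 8}
Tree: B1–B2, B2–B3, B3–B4, B4–B5, B5–B6, B6–B7, B7–B8

The largest bag has 3 vertices, giving width 2; this decomposition certifies tw(G) ≤ 2. The edges 3–9–4–10–3 form a cycle, so G is not a tree and its treewidth is at least 2. Hence tw(G) = 2 exactly.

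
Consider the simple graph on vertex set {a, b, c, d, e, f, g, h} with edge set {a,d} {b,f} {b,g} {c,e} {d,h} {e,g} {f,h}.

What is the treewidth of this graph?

1

A width-1 tree decomposition is:
Bags: B1 = {a, d}  B2 = {d, h}  B3 = {f, h}  B4 = {b, f}  B5 = {b, g}  B6 = {e, g}  B7 = {c, e}
Tree: B1–B2, B2–B3, B3–B4, B4–B5, B5–B6, B6–B7
The largest bag has 2 vertices, giving width 1; this decomposition certifies tw(G) ≤ 1. Since G has at least one edge (e.g. a–d), it is not an edgeless graph, so tw(G) ≥ 1. The upper and lower bounds meet at 1, so that is the treewidth.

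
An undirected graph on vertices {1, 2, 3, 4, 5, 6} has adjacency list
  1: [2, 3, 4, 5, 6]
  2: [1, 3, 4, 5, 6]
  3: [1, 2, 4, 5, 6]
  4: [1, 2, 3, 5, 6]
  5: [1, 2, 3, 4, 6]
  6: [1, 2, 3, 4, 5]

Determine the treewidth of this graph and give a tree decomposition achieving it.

A single bag containing all 6 vertices is trivially a valid decomposition of width 5. Conversely, {1, 2, 3, 4, 5, 6} is a clique of size 6, and the vertices of any clique must share a bag in every tree decomposition; so some bag has ≥ 6 vertices and tw(G) ≥ 5. Hence tw(G) = 5 exactly.

Treewidth 5.
One such decomposition:
Bags: B1 = {1, 2, 3, 4, 5, 6}
Tree: (single bag)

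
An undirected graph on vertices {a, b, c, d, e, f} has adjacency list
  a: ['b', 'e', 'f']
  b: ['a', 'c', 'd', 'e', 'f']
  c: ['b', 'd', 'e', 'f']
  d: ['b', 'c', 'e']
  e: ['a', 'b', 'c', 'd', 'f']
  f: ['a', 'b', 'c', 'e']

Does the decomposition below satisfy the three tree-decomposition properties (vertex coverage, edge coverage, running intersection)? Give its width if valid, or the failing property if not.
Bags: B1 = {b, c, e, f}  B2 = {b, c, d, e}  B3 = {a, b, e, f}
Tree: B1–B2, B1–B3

Checking the three conditions: (i) the bags cover all of {a, b, c, d, e, f}; (ii) for each edge, some bag contains both endpoints; (iii) the bags containing any fixed vertex form a subtree. All hold, so the decomposition is valid with width 4 − 1 = 3.

Yes; width 3.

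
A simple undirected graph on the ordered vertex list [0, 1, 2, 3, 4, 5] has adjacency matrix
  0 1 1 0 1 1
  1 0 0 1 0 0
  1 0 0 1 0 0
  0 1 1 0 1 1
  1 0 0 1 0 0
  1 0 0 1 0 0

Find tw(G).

A width-2 tree decomposition is:
Bags: B1 = {0, 3, 5}  B2 = {0, 3, 4}  B3 = {0, 1, 3}  B4 = {0, 2, 3}
Tree: B1–B2, B2–B3, B3–B4
Each bag holds 3 vertices, so the decomposition has width 2, which upper-bounds the treewidth. Since 3–5–0–4–3 is a cycle in G, G is not acyclic. Forests are exactly the graphs of treewidth ≤ 1, so tw(G) ≥ 2. The upper and lower bounds meet at 2, so that is the treewidth.

2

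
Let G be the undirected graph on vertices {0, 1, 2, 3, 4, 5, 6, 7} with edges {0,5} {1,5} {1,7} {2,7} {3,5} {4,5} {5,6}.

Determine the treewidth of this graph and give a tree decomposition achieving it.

Treewidth 1.
One such decomposition:
Bags: B1 = {4, 5}  B2 = {1, 5}  B3 = {3, 5}  B4 = {1, 7}  B5 = {5, 6}  B6 = {0, 5}  B7 = {2, 7}
Tree: B1–B2, B2–B3, B2–B4, B2–B5, B1–B6, B4–B7

Every bag has size at most 2, so the width is 2 − 1 = 1 and tw(G) ≤ 1. G has an edge, so its treewidth is at least 1. The upper and lower bounds meet at 1, so that is the treewidth.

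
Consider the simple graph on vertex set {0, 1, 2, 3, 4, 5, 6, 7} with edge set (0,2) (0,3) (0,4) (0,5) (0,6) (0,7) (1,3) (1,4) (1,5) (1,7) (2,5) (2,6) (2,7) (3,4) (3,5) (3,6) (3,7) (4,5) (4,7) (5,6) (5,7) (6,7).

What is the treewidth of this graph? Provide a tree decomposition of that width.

Treewidth 4.
Bags: B1 = {0, 3, 4, 5, 7}  B2 = {1, 3, 4, 5, 7}  B3 = {0, 3, 5, 6, 7}  B4 = {0, 2, 5, 6, 7}
Tree: B1–B2, B1–B3, B3–B4

The largest bag has 5 vertices, giving width 4; this decomposition certifies tw(G) ≤ 4. Conversely, {0, 2, 5, 6, 7} is a clique of size 5, and the vertices of any clique must share a bag in every tree decomposition; so some bag has ≥ 5 vertices and tw(G) ≥ 4. Combining the bounds, tw(G) = 4.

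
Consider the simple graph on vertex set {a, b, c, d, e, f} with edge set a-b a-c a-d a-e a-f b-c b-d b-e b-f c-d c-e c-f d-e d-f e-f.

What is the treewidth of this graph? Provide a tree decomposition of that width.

Treewidth 5.
One such decomposition:
Bags: B1 = {a, b, c, d, e, f}
Tree: (single bag)

A single bag containing all 6 vertices is trivially a valid decomposition of width 5. On the other hand G contains the 6-clique {a, b, c, d, e, f}. A clique must lie in a single bag of any decomposition, so no decomposition can have width below 5. Hence tw(G) = 5 exactly.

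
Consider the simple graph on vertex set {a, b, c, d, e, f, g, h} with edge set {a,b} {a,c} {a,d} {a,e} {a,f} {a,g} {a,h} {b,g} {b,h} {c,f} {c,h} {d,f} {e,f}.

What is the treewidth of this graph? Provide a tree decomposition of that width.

Each bag holds 3 vertices, so the decomposition has width 2, which upper-bounds the treewidth. For the lower bound, the 3 vertices {a, b, g} are pairwise adjacent, and any tree decomposition puts a clique entirely inside one bag — forcing width ≥ 2. Therefore the treewidth is 2.

Treewidth 2.
One such decomposition:
Bags: B1 = {a, c, h}  B2 = {a, b, h}  B3 = {a, b, g}  B4 = {a, c, f}  B5 = {a, e, f}  B6 = {a, d, f}
Tree: B1–B2, B2–B3, B1–B4, B4–B5, B4–B6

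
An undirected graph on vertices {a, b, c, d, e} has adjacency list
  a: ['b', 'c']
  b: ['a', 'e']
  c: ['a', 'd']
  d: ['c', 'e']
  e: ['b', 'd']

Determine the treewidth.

2

A width-2 tree decomposition is:
Bags: B1 = {a, b, e}  B2 = {a, d, e}  B3 = {a, c, d}
Tree: B1–B2, B2–B3
The largest bag has 3 vertices, giving width 2; this decomposition certifies tw(G) ≤ 2. The edges a–b–e–d–c–a form a cycle, so G is not a tree and its treewidth is at least 2. Therefore the treewidth is 2.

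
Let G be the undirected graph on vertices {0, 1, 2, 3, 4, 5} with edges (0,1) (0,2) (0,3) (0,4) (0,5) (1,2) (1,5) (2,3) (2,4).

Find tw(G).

2

A width-2 tree decomposition is:
Bags: B1 = {0, 1, 2}  B2 = {0, 2, 3}  B3 = {0, 2, 4}  B4 = {0, 1, 5}
Tree: B1–B2, B2–B3, B1–B4
The largest bag has 3 vertices, giving width 2; this decomposition certifies tw(G) ≤ 2. On the other hand G contains the 3-clique {0, 1, 2}. A clique must lie in a single bag of any decomposition, so no decomposition can have width below 2. The upper and lower bounds meet at 2, so that is the treewidth.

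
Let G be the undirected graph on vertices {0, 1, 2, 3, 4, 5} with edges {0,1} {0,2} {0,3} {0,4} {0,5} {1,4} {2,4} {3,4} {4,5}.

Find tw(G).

2

A width-2 tree decomposition is:
Bags: B1 = {0, 3, 4}  B2 = {0, 4, 5}  B3 = {0, 1, 4}  B4 = {0, 2, 4}
Tree: B1–B2, B1–B3, B1–B4
Every bag has size at most 3, so the width is 3 − 1 = 2 and tw(G) ≤ 2. Conversely, {0, 1, 4} is a clique of size 3, and the vertices of any clique must share a bag in every tree decomposition; so some bag has ≥ 3 vertices and tw(G) ≥ 2. The upper and lower bounds meet at 2, so that is the treewidth.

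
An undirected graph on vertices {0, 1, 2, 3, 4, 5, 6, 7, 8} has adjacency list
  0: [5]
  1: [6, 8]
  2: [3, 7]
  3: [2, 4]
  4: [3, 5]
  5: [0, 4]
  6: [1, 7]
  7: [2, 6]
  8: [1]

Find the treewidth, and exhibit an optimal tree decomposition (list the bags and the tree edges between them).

Every bag has size at most 2, so the width is 2 − 1 = 1 and tw(G) ≤ 1. Since G has at least one edge (e.g. 8–1), it is not an edgeless graph, so tw(G) ≥ 1. The upper and lower bounds meet at 1, so that is the treewidth.

Treewidth 1.
One optimal decomposition is:
Bags: B1 = {1, 8}  B2 = {1, 6}  B3 = {6, 7}  B4 = {2, 7}  B5 = {2, 3}  B6 = {3, 4}  B7 = {4, 5}  B8 = {0, 5}
Tree: B1–B2, B2–B3, B3–B4, B4–B5, B5–B6, B6–B7, B7–B8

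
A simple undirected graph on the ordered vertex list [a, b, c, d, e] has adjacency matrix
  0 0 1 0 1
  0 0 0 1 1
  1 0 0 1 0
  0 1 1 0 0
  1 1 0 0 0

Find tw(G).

2

A width-2 tree decomposition is:
Bags: B1 = {b, d, e}  B2 = {a, d, e}  B3 = {a, c, d}
Tree: B1–B2, B2–B3
Every bag has size at most 3, so the width is 3 − 1 = 2 and tw(G) ≤ 2. For the lower bound, G contains the cycle d–b–e–a–c–d, so G is not a forest; only forests have treewidth ≤ 1, hence tw(G) ≥ 2. Hence tw(G) = 2 exactly.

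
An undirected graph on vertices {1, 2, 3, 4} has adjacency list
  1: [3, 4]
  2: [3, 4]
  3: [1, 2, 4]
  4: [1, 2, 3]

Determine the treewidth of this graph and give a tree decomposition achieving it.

Every bag has size at most 3, so the width is 3 − 1 = 2 and tw(G) ≤ 2. Conversely, {1, 3, 4} is a clique of size 3, and the vertices of any clique must share a bag in every tree decomposition; so some bag has ≥ 3 vertices and tw(G) ≥ 2. Therefore the treewidth is 2.

Treewidth 2.
Bags: B1 = {2, 3, 4}  B2 = {1, 3, 4}
Tree: B1–B2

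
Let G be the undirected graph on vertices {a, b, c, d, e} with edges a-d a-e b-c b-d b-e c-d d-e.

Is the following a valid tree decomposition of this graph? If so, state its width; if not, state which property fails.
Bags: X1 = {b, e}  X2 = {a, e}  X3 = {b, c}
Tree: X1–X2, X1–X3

No — vertex d appears in no bag.

A tree decomposition must satisfy three properties: every vertex lies in some bag; for every edge, both endpoints lie together in some bag; and for every vertex, the bags containing it form a connected subtree. Here vertex d appears in no bag, so the decomposition is invalid.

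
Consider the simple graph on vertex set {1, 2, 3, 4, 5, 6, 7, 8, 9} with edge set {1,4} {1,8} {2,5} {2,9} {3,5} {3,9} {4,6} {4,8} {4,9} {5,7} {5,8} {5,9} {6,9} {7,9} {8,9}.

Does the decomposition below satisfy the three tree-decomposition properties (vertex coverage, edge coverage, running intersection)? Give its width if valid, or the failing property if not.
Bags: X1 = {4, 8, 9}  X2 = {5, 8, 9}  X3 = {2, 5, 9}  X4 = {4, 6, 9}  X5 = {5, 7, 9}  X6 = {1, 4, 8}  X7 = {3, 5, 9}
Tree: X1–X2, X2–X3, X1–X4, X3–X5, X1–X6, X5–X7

Every vertex of G appears in some bag (union = {1, 2, 3, 4, 5, 6, 7, 8, 9}); every edge is covered by a bag; and for each vertex v the set of bags containing v is connected in the bag tree. The decomposition is therefore valid. The largest bag has 3 vertices, so the width is 2.

Yes; width 2.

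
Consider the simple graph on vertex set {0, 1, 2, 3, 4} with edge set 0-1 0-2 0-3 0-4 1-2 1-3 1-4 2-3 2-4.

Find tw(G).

A width-3 tree decomposition is:
Bags: B1 = {0, 1, 2, 4}  B2 = {0, 1, 2, 3}
Tree: B1–B2
Every bag has size at most 4, so the width is 4 − 1 = 3 and tw(G) ≤ 3. For the lower bound, the 4 vertices {0, 1, 2, 3} are pairwise adjacent, and any tree decomposition puts a clique entirely inside one bag — forcing width ≥ 3. The upper and lower bounds meet at 3, so that is the treewidth.

3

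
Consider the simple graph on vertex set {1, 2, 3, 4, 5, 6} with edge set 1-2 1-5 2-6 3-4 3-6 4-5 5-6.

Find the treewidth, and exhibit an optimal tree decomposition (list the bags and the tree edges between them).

The largest bag has 3 vertices, giving width 2; this decomposition certifies tw(G) ≤ 2. Since 3–4–5–6–3 is a cycle in G, G is not acyclic. Forests are exactly the graphs of treewidth ≤ 1, so tw(G) ≥ 2. Hence tw(G) = 2 exactly.

Treewidth 2.
One such decomposition:
Bags: B1 = {3, 4, 6}  B2 = {4, 5, 6}  B3 = {2, 5, 6}  B4 = {1, 2, 5}
Tree: B1–B2, B2–B3, B3–B4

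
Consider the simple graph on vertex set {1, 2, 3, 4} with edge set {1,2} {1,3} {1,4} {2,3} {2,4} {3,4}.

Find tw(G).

3

A width-3 tree decomposition is:
Bags: B1 = {1, 2, 3, 4}
Tree: (single bag)
With just one bag of size 4, the width is 4 − 1 = 3, so tw(G) ≤ 3. Conversely, {1, 2, 3, 4} is a clique of size 4, and the vertices of any clique must share a bag in every tree decomposition; so some bag has ≥ 4 vertices and tw(G) ≥ 3. Therefore the treewidth is 3.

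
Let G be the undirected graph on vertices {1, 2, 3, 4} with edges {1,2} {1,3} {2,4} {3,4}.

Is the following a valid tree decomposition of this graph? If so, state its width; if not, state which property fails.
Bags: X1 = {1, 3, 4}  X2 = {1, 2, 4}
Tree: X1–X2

Every vertex of G appears in some bag (union = {1, 2, 3, 4}); every edge is covered by a bag; and for each vertex v the set of bags containing v is connected in the bag tree. The decomposition is therefore valid. The largest bag has 3 vertices, so the width is 2.

Yes; width 2.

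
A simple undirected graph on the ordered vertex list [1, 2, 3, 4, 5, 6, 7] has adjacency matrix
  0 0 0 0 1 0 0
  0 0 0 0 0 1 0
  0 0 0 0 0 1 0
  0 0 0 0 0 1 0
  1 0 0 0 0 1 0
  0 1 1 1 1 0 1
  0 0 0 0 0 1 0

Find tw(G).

A width-1 tree decomposition is:
Bags: B1 = {2, 6}  B2 = {6, 7}  B3 = {3, 6}  B4 = {5, 6}  B5 = {1, 5}  B6 = {4, 6}
Tree: B1–B2, B2–B3, B2–B4, B4–B5, B4–B6
The largest bag has 2 vertices, giving width 1; this decomposition certifies tw(G) ≤ 1. Since G has at least one edge (e.g. 2–6), it is not an edgeless graph, so tw(G) ≥ 1. Combining the bounds, tw(G) = 1.

1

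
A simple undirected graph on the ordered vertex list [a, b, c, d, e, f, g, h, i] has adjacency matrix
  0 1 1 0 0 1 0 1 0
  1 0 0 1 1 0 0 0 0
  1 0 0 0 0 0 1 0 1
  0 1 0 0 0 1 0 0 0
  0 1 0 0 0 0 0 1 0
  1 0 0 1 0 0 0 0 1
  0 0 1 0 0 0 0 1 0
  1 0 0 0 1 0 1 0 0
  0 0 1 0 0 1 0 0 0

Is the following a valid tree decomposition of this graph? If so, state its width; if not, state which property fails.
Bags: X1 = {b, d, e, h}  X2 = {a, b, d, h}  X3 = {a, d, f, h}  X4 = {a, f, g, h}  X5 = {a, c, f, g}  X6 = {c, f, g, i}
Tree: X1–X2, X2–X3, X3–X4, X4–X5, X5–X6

Yes; width 3.

Vertex coverage: the bags together contain {a, b, c, d, e, f, g, h, i}, the full vertex set. Edge coverage: each edge of G has both endpoints in at least one bag. Running intersection: for every vertex, the bags containing it form a connected subtree. All three properties hold, so this is a valid tree decomposition of width max|bag| − 1 = 3, and hence tw(G) ≤ 3.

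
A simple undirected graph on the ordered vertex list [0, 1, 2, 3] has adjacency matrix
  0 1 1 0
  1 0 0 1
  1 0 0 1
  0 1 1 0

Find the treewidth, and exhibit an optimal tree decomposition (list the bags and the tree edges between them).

Each bag holds 3 vertices, so the decomposition has width 2, which upper-bounds the treewidth. The edges 2–3–1–0–2 form a cycle, so G is not a tree and its treewidth is at least 2. Combining the bounds, tw(G) = 2.

Treewidth 2.
One optimal decomposition is:
Bags: B1 = {1, 2, 3}  B2 = {0, 1, 2}
Tree: B1–B2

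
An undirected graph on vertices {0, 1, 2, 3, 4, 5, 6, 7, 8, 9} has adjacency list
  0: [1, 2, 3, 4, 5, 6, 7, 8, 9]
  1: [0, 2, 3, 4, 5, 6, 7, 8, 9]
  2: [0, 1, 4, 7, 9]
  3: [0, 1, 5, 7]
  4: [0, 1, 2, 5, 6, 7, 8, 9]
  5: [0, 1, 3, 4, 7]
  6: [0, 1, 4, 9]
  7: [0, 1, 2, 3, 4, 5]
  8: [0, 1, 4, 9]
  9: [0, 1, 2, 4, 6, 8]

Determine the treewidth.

4

A width-4 tree decomposition is:
Bags: B1 = {0, 1, 2, 4, 9}  B2 = {0, 1, 2, 4, 7}  B3 = {0, 1, 4, 5, 7}  B4 = {0, 1, 4, 8, 9}  B5 = {0, 1, 4, 6, 9}  B6 = {0, 1, 3, 5, 7}
Tree: B1–B2, B2–B3, B1–B4, B4–B5, B3–B6
The largest bag has 5 vertices, giving width 4; this decomposition certifies tw(G) ≤ 4. For the lower bound, the 5 vertices {0, 1, 3, 5, 7} are pairwise adjacent, and any tree decomposition puts a clique entirely inside one bag — forcing width ≥ 4. The upper and lower bounds meet at 4, so that is the treewidth.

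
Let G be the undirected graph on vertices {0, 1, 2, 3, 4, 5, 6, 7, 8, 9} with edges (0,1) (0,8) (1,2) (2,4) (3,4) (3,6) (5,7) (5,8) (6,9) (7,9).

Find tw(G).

2

A width-2 tree decomposition is:
Bags: B1 = {5, 7, 9}  B2 = {5, 6, 9}  B3 = {3, 5, 6}  B4 = {3, 4, 5}  B5 = {2, 4, 5}  B6 = {1, 2, 5}  B7 = {0, 1, 5}  B8 = {0, 5, 8}
Tree: B1–B2, B2–B3, B3–B4, B4–B5, B5–B6, B6–B7, B7–B8
Every bag has size at most 3, so the width is 3 − 1 = 2 and tw(G) ≤ 2. For the lower bound, G contains the cycle 5–7–9–6–3–4–2–1–0–8–5, so G is not a forest; only forests have treewidth ≤ 1, hence tw(G) ≥ 2. Combining the bounds, tw(G) = 2.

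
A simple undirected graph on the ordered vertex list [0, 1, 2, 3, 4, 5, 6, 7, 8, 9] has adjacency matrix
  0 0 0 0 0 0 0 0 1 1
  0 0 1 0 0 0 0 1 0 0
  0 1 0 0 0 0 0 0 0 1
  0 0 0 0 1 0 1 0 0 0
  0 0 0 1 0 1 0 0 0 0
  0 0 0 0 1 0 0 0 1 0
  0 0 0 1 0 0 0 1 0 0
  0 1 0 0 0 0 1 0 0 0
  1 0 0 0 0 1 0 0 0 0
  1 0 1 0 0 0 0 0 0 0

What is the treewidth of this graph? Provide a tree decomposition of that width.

Treewidth 2.
One such decomposition:
Bags: B1 = {1, 2, 9}  B2 = {0, 1, 9}  B3 = {0, 1, 8}  B4 = {1, 5, 8}  B5 = {1, 4, 5}  B6 = {1, 3, 4}  B7 = {1, 3, 6}  B8 = {1, 6, 7}
Tree: B1–B2, B2–B3, B3–B4, B4–B5, B5–B6, B6–B7, B7–B8

Each bag holds 3 vertices, so the decomposition has width 2, which upper-bounds the treewidth. The edges 1–2–9–0–8–5–4–3–6–7–1 form a cycle, so G is not a tree and its treewidth is at least 2. The upper and lower bounds meet at 2, so that is the treewidth.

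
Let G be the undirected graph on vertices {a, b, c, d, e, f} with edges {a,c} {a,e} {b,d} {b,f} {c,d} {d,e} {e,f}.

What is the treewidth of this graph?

A width-2 tree decomposition is:
Bags: B1 = {b, d, f}  B2 = {d, e, f}  B3 = {c, d, e}  B4 = {a, c, e}
Tree: B1–B2, B2–B3, B3–B4
Every bag has size at most 3, so the width is 3 − 1 = 2 and tw(G) ≤ 2. Since b–f–e–d–b is a cycle in G, G is not acyclic. Forests are exactly the graphs of treewidth ≤ 1, so tw(G) ≥ 2. Hence tw(G) = 2 exactly.

2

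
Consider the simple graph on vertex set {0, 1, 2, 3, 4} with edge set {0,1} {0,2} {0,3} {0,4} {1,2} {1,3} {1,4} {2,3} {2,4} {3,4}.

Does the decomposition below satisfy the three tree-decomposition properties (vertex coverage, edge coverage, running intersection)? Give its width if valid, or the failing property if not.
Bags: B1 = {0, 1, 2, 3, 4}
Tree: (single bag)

Yes; width 4.

Checking the three conditions: (i) the bags cover all of {0, 1, 2, 3, 4}; (ii) for each edge, some bag contains both endpoints; (iii) the bags containing any fixed vertex form a subtree. All hold, so the decomposition is valid with width 5 − 1 = 4.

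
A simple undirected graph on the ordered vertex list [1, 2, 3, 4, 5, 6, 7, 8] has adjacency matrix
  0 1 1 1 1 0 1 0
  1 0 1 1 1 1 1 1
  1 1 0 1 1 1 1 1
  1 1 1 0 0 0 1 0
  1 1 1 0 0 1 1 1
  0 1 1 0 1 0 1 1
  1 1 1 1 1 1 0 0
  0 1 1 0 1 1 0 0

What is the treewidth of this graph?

A width-4 tree decomposition is:
Bags: B1 = {1, 2, 3, 5, 7}  B2 = {1, 2, 3, 4, 7}  B3 = {2, 3, 5, 6, 7}  B4 = {2, 3, 5, 6, 8}
Tree: B1–B2, B1–B3, B3–B4
Every bag has size at most 5, so the width is 5 − 1 = 4 and tw(G) ≤ 4. On the other hand G contains the 5-clique {1, 2, 3, 4, 7}. A clique must lie in a single bag of any decomposition, so no decomposition can have width below 4. Hence tw(G) = 4 exactly.

4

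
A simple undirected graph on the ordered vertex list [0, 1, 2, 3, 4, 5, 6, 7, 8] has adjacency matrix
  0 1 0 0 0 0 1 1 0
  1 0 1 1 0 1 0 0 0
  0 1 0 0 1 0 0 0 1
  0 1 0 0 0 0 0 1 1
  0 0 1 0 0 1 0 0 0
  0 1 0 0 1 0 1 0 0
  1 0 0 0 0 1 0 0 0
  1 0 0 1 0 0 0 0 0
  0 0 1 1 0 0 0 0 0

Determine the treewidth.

A width-3 tree decomposition is:
Bags: B1 = {0, 3, 7, 8}  B2 = {0, 1, 3, 8}  B3 = {0, 1, 2, 8}  B4 = {0, 1, 2, 6}  B5 = {1, 2, 5, 6}  B6 = {2, 4, 5, 6}
Tree: B1–B2, B2–B3, B3–B4, B4–B5, B5–B6
The largest bag has 4 vertices, giving width 3; this decomposition certifies tw(G) ≤ 3. For the lower bound: the 4 vertex sets {3,7,8}, {0}, {1}, {2,4,5,6} are disjoint, each induces a connected subgraph, and every pair is joined by at least one edge of G. Contracting each set to a single vertex therefore yields K_{4} as a minor, and since treewidth is minor-monotone, tw(G) ≥ tw(K_{4}) = 3. Combining the bounds, tw(G) = 3.

3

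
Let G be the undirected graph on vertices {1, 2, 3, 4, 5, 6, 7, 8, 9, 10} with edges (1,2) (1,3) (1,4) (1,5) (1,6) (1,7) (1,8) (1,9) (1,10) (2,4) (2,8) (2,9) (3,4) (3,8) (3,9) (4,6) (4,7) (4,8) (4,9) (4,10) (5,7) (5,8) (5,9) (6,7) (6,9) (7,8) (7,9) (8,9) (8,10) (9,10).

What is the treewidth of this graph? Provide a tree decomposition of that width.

Each bag holds 5 vertices, so the decomposition has width 4, which upper-bounds the treewidth. For the lower bound, the 5 vertices {1, 3, 4, 8, 9} are pairwise adjacent, and any tree decomposition puts a clique entirely inside one bag — forcing width ≥ 4. Combining the bounds, tw(G) = 4.

Treewidth 4.
Bags: B1 = {1, 5, 7, 8, 9}  B2 = {1, 4, 7, 8, 9}  B3 = {1, 3, 4, 8, 9}  B4 = {1, 4, 6, 7, 9}  B5 = {1, 4, 8, 9, 10}  B6 = {1, 2, 4, 8, 9}
Tree: B1–B2, B2–B3, B2–B4, B3–B5, B2–B6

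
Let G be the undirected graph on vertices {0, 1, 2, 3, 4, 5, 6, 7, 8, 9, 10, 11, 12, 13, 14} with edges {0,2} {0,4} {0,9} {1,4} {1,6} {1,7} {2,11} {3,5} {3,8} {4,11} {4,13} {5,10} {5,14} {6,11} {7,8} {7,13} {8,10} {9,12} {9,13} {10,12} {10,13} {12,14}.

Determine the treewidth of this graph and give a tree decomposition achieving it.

Each bag holds 4 vertices, so the decomposition has width 3, which upper-bounds the treewidth. For the lower bound: the 4 vertex sets {2,6,11}, {0}, {4}, {1,7,9,13} are disjoint, each induces a connected subgraph, and every pair is joined by at least one edge of G. Contracting each set to a single vertex therefore yields K_{4} as a minor, and since treewidth is minor-monotone, tw(G) ≥ tw(K_{4}) = 3. Hence tw(G) = 3 exactly.

Treewidth 3.
One such decomposition:
Bags: B1 = {0, 2, 6, 11}  B2 = {0, 4, 6, 11}  B3 = {0, 1, 4, 6}  B4 = {0, 1, 4, 9}  B5 = {1, 4, 9, 13}  B6 = {1, 7, 9, 13}  B7 = {7, 9, 12, 13}  B8 = {7, 10, 12, 13}  B9 = {7, 8, 10, 12}  B10 = {8, 10, 12, 14}  B11 = {5, 8, 10, 14}  B12 = {3, 5, 8, 14}
Tree: B1–B2, B2–B3, B3–B4, B4–B5, B5–B6, B6–B7, B7–B8, B8–B9, B9–B10, B10–B11, B11–B12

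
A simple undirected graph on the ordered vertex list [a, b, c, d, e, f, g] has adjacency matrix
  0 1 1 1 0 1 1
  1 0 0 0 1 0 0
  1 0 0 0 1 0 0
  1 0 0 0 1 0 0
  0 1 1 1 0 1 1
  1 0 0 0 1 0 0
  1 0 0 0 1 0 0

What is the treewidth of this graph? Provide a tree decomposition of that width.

Treewidth 2.
One such decomposition:
Bags: B1 = {a, b, e}  B2 = {a, e, g}  B3 = {a, c, e}  B4 = {a, d, e}  B5 = {a, e, f}
Tree: B1–B2, B2–B3, B3–B4, B4–B5

Every bag has size at most 3, so the width is 3 − 1 = 2 and tw(G) ≤ 2. For the lower bound, G contains the cycle e–b–a–g–e, so G is not a forest; only forests have treewidth ≤ 1, hence tw(G) ≥ 2. The upper and lower bounds meet at 2, so that is the treewidth.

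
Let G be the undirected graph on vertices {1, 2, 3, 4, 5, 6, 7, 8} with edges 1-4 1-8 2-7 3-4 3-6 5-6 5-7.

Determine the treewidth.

1

A width-1 tree decomposition is:
Bags: B1 = {2, 7}  B2 = {5, 7}  B3 = {5, 6}  B4 = {3, 6}  B5 = {3, 4}  B6 = {1, 4}  B7 = {1, 8}
Tree: B1–B2, B2–B3, B3–B4, B4–B5, B5–B6, B6–B7
The largest bag has 2 vertices, giving width 1; this decomposition certifies tw(G) ≤ 1. Since G has at least one edge (e.g. 2–7), it is not an edgeless graph, so tw(G) ≥ 1. Therefore the treewidth is 1.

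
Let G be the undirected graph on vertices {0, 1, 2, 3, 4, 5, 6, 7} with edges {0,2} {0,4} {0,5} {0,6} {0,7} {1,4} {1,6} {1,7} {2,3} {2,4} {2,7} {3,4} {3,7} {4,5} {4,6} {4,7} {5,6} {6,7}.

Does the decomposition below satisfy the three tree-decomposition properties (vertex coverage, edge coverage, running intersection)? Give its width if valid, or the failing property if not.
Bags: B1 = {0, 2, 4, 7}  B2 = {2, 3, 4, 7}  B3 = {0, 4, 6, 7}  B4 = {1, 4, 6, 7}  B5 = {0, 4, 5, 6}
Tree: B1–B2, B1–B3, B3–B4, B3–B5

Vertex coverage: the bags together contain {0, 1, 2, 3, 4, 5, 6, 7}, the full vertex set. Edge coverage: each edge of G has both endpoints in at least one bag. Running intersection: for every vertex, the bags containing it form a connected subtree. All three properties hold, so this is a valid tree decomposition of width max|bag| − 1 = 3, and hence tw(G) ≤ 3.

Yes; width 3.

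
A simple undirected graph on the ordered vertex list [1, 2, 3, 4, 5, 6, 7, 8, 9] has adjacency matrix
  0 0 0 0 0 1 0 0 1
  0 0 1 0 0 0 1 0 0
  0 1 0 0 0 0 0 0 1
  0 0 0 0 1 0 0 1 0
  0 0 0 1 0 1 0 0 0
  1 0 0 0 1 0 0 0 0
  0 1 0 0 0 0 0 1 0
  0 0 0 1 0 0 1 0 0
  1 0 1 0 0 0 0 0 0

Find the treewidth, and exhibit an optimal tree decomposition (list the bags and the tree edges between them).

Each bag holds 3 vertices, so the decomposition has width 2, which upper-bounds the treewidth. Since 4–5–6–1–9–3–2–7–8–4 is a cycle in G, G is not acyclic. Forests are exactly the graphs of treewidth ≤ 1, so tw(G) ≥ 2. Combining the bounds, tw(G) = 2.

Treewidth 2.
One such decomposition:
Bags: B1 = {4, 5, 6}  B2 = {1, 4, 6}  B3 = {1, 4, 9}  B4 = {3, 4, 9}  B5 = {2, 3, 4}  B6 = {2, 4, 7}  B7 = {4, 7, 8}
Tree: B1–B2, B2–B3, B3–B4, B4–B5, B5–B6, B6–B7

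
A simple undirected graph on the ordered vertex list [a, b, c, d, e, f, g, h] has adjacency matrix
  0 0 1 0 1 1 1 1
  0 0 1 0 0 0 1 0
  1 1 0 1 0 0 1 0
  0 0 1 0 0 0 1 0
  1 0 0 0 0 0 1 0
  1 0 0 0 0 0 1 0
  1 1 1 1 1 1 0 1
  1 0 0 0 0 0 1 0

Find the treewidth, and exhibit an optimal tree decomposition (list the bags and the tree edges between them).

Every bag has size at most 3, so the width is 3 − 1 = 2 and tw(G) ≤ 2. Conversely, {c, d, g} is a clique of size 3, and the vertices of any clique must share a bag in every tree decomposition; so some bag has ≥ 3 vertices and tw(G) ≥ 2. Therefore the treewidth is 2.

Treewidth 2.
Bags: B1 = {a, e, g}  B2 = {a, c, g}  B3 = {a, f, g}  B4 = {c, d, g}  B5 = {b, c, g}  B6 = {a, g, h}
Tree: B1–B2, B2–B3, B2–B4, B4–B5, B1–B6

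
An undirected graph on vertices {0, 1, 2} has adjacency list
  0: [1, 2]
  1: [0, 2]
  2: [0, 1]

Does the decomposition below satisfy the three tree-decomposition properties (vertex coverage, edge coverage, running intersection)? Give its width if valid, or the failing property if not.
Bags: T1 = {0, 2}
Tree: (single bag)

No — vertex 1 appears in no bag.

A tree decomposition must satisfy three properties: every vertex lies in some bag; for every edge, both endpoints lie together in some bag; and for every vertex, the bags containing it form a connected subtree. Here vertex 1 appears in no bag, so the decomposition is invalid.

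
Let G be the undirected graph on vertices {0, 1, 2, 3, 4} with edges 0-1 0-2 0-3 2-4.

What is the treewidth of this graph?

A width-1 tree decomposition is:
Bags: B1 = {0, 2}  B2 = {0, 1}  B3 = {2, 4}  B4 = {0, 3}
Tree: B1–B2, B1–B3, B1–B4
Every bag has size at most 2, so the width is 2 − 1 = 1 and tw(G) ≤ 1. Any graph with an edge has treewidth ≥ 1, and G has the edge 2–0. Combining the bounds, tw(G) = 1.

1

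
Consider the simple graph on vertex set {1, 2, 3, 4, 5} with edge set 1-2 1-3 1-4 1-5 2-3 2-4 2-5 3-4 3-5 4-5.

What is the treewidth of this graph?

A width-4 tree decomposition is:
Bags: B1 = {1, 2, 3, 4, 5}
Tree: (single bag)
A single bag containing all 5 vertices is trivially a valid decomposition of width 4. On the other hand G contains the 5-clique {1, 2, 3, 4, 5}. A clique must lie in a single bag of any decomposition, so no decomposition can have width below 4. Hence tw(G) = 4 exactly.

4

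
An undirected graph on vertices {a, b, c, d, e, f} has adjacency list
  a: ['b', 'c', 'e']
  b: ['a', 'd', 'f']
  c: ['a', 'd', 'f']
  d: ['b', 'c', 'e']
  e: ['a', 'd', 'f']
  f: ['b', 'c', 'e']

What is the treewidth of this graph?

3

A width-3 tree decomposition is:
Bags: B1 = {a, d, e, f}  B2 = {a, c, d, f}  B3 = {a, b, d, f}
Tree: B1–B2, B2–B3
Each bag holds 4 vertices, so the decomposition has width 3, which upper-bounds the treewidth. For the lower bound: the 4 vertex sets {a,e}, {c,d}, {f}, {b} are disjoint, each induces a connected subgraph, and every pair is joined by at least one edge of G. Contracting each set to a single vertex therefore yields K_{4} as a minor, and since treewidth is minor-monotone, tw(G) ≥ tw(K_{4}) = 3. Hence tw(G) = 3 exactly.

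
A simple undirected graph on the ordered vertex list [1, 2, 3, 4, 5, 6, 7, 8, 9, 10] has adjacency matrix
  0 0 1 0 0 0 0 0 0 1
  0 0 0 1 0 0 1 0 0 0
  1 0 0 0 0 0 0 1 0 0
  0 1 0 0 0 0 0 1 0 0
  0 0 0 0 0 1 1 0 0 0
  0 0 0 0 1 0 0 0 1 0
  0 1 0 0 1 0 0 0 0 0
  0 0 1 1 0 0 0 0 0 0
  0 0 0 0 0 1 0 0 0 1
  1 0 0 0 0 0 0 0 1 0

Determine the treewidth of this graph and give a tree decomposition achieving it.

The largest bag has 3 vertices, giving width 2; this decomposition certifies tw(G) ≤ 2. Since 2–7–5–6–9–10–1–3–8–4–2 is a cycle in G, G is not acyclic. Forests are exactly the graphs of treewidth ≤ 1, so tw(G) ≥ 2. Hence tw(G) = 2 exactly.

Treewidth 2.
Bags: B1 = {2, 5, 7}  B2 = {2, 5, 6}  B3 = {2, 6, 9}  B4 = {2, 9, 10}  B5 = {1, 2, 10}  B6 = {1, 2, 3}  B7 = {2, 3, 8}  B8 = {2, 4, 8}
Tree: B1–B2, B2–B3, B3–B4, B4–B5, B5–B6, B6–B7, B7–B8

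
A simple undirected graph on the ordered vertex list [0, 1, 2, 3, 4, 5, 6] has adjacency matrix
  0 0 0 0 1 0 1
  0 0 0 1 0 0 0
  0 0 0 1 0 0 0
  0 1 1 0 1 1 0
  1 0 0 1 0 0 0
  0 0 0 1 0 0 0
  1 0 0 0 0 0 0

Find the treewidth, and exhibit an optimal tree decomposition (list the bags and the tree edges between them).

Treewidth 1.
Bags: B1 = {0, 4}  B2 = {3, 4}  B3 = {1, 3}  B4 = {0, 6}  B5 = {3, 5}  B6 = {2, 3}
Tree: B1–B2, B2–B3, B1–B4, B2–B5, B3–B6

Every bag has size at most 2, so the width is 2 − 1 = 1 and tw(G) ≤ 1. Any graph with an edge has treewidth ≥ 1, and G has the edge 0–4. Combining the bounds, tw(G) = 1.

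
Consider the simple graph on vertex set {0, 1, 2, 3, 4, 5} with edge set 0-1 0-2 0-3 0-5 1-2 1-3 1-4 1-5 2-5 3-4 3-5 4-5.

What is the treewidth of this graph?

A width-3 tree decomposition is:
Bags: B1 = {1, 3, 4, 5}  B2 = {0, 1, 3, 5}  B3 = {0, 1, 2, 5}
Tree: B1–B2, B2–B3
Each bag holds 4 vertices, so the decomposition has width 3, which upper-bounds the treewidth. For the lower bound, the 4 vertices {0, 1, 2, 5} are pairwise adjacent, and any tree decomposition puts a clique entirely inside one bag — forcing width ≥ 3. The upper and lower bounds meet at 3, so that is the treewidth.

3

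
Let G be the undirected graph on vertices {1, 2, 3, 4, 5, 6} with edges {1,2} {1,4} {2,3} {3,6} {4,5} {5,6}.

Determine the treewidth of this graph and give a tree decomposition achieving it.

Treewidth 2.
One such decomposition:
Bags: B1 = {2, 3, 6}  B2 = {2, 5, 6}  B3 = {2, 4, 5}  B4 = {1, 2, 4}
Tree: B1–B2, B2–B3, B3–B4

The largest bag has 3 vertices, giving width 2; this decomposition certifies tw(G) ≤ 2. Since 2–3–6–5–4–1–2 is a cycle in G, G is not acyclic. Forests are exactly the graphs of treewidth ≤ 1, so tw(G) ≥ 2. The upper and lower bounds meet at 2, so that is the treewidth.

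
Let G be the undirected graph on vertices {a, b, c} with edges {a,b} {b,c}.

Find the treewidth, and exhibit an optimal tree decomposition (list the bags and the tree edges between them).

The largest bag has 2 vertices, giving width 1; this decomposition certifies tw(G) ≤ 1. Any graph with an edge has treewidth ≥ 1, and G has the edge b–a. Hence tw(G) = 1 exactly.

Treewidth 1.
One optimal decomposition is:
Bags: B1 = {a, b}  B2 = {b, c}
Tree: B1–B2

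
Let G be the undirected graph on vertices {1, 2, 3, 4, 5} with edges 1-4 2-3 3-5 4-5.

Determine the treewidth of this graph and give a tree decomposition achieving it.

Treewidth 1.
One such decomposition:
Bags: B1 = {1, 4}  B2 = {4, 5}  B3 = {3, 5}  B4 = {2, 3}
Tree: B1–B2, B2–B3, B3–B4

Each bag holds 2 vertices, so the decomposition has width 1, which upper-bounds the treewidth. Since G has at least one edge (e.g. 1–4), it is not an edgeless graph, so tw(G) ≥ 1. Therefore the treewidth is 1.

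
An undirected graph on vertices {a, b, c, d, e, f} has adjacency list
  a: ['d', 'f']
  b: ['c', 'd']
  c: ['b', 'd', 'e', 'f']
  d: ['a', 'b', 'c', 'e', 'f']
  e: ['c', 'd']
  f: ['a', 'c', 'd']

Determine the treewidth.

2

A width-2 tree decomposition is:
Bags: B1 = {c, d, e}  B2 = {b, c, d}  B3 = {c, d, f}  B4 = {a, d, f}
Tree: B1–B2, B1–B3, B3–B4
Each bag holds 3 vertices, so the decomposition has width 2, which upper-bounds the treewidth. On the other hand G contains the 3-clique {c, d, e}. A clique must lie in a single bag of any decomposition, so no decomposition can have width below 2. The upper and lower bounds meet at 2, so that is the treewidth.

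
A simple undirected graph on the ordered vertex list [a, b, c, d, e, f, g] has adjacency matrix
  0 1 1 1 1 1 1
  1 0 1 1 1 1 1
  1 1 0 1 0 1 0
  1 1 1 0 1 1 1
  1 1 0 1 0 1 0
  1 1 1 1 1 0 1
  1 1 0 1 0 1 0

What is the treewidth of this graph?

A width-4 tree decomposition is:
Bags: B1 = {a, b, d, e, f}  B2 = {a, b, c, d, f}  B3 = {a, b, d, f, g}
Tree: B1–B2, B2–B3
Each bag holds 5 vertices, so the decomposition has width 4, which upper-bounds the treewidth. Conversely, {a, b, d, f, g} is a clique of size 5, and the vertices of any clique must share a bag in every tree decomposition; so some bag has ≥ 5 vertices and tw(G) ≥ 4. Combining the bounds, tw(G) = 4.

4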